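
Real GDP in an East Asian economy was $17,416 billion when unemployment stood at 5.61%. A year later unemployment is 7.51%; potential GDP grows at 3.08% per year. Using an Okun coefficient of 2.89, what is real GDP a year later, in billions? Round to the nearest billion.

$16,996 billion

Δu = 7.51 - 5.61 = 1.9 points.
Okun's law (growth form): g_Y = g_Y* - β × Δu = 3.08 - 2.89 × (1.90) = 3.08 - 5.491 = -2.411%.
Real GDP in the next year = 17416 × (1 - 2.411/100) = 17416 × 0.97589 ≈ 16996 billion.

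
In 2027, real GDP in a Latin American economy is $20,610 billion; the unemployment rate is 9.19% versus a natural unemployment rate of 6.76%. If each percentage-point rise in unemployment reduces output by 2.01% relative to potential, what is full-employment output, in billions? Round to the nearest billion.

$21,668 billion

Unemployment gap = 9.19 - 6.76 = 2.43 points, so output gap = -2.01 × 2.43 = -4.8843%.
Since Y = Y* × (1 + gap/100), Y* = 20610/0.951157 ≈ 21668 billion.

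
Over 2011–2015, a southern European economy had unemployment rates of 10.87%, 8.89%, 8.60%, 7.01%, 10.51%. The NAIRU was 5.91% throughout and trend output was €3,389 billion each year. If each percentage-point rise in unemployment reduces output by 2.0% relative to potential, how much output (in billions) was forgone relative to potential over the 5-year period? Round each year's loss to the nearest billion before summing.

Year 2011: gap = -2.0 × (10.87 - 5.91) = -9.92%, loss ≈ 3389 × 9.92/100 ≈ 336.
Year 2012: gap = -2.0 × (8.89 - 5.91) = -5.96%, loss ≈ 3389 × 5.96/100 ≈ 202.
Year 2013: gap = -2.0 × (8.6 - 5.91) = -5.38%, loss ≈ 3389 × 5.38/100 ≈ 182.
Year 2014: gap = -2.0 × (7.01 - 5.91) = -2.2%, loss ≈ 3389 × 2.2/100 ≈ 75.
Year 2015: gap = -2.0 × (10.51 - 5.91) = -9.2%, loss ≈ 3389 × 9.2/100 ≈ 312.
Total lost output = 336 + 202 + 182 + 75 + 312 = 1107 billion.

€1,107 billion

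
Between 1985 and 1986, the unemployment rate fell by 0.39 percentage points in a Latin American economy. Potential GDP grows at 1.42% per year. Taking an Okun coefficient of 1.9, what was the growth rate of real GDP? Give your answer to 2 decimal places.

2.16%

Growth-rate Okun's law: g_Y = g_Y* - β × Δu.
g_Y = 1.42 - 1.9 × (-0.39) = 1.42 + 0.741 = 2.161%, i.e. 2.16% to 2 d.p.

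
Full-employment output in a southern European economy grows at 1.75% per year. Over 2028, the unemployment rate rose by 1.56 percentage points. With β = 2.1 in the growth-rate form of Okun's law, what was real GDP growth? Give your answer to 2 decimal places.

Growth-rate Okun's law: g_Y = g_Y* - β × Δu.
g_Y = 1.75 - 2.1 × (1.56) = 1.75 - 3.276 = -1.526%, i.e. -1.53% to 2 d.p.

-1.53%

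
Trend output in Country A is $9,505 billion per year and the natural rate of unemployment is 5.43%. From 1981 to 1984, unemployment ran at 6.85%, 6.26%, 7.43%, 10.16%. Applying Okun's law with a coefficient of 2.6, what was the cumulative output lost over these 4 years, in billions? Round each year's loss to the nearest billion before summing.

Year 1981: gap = -2.6 × (6.85 - 5.43) = -3.692%, loss ≈ 9505 × 3.692/100 ≈ 351.
Year 1982: gap = -2.6 × (6.26 - 5.43) = -2.158%, loss ≈ 9505 × 2.158/100 ≈ 205.
Year 1983: gap = -2.6 × (7.43 - 5.43) = -5.2%, loss ≈ 9505 × 5.2/100 ≈ 494.
Year 1984: gap = -2.6 × (10.16 - 5.43) = -12.298%, loss ≈ 9505 × 12.298/100 ≈ 1169.
Total lost output = 351 + 205 + 494 + 1169 = 2219 billion.

$2,219 billion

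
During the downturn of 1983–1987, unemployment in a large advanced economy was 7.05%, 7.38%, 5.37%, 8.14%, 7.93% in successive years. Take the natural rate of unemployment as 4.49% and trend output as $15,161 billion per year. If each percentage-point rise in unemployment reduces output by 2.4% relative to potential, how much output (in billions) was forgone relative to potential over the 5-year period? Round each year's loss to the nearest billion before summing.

Year 1983: gap = -2.4 × (7.05 - 4.49) = -6.144%, loss ≈ 15161 × 6.144/100 ≈ 931.
Year 1984: gap = -2.4 × (7.38 - 4.49) = -6.936%, loss ≈ 15161 × 6.936/100 ≈ 1052.
Year 1985: gap = -2.4 × (5.37 - 4.49) = -2.112%, loss ≈ 15161 × 2.112/100 ≈ 320.
Year 1986: gap = -2.4 × (8.14 - 4.49) = -8.76%, loss ≈ 15161 × 8.76/100 ≈ 1328.
Year 1987: gap = -2.4 × (7.93 - 4.49) = -8.256%, loss ≈ 15161 × 8.256/100 ≈ 1252.
Total lost output = 931 + 1052 + 320 + 1328 + 1252 = 4883 billion.

$4,883 billion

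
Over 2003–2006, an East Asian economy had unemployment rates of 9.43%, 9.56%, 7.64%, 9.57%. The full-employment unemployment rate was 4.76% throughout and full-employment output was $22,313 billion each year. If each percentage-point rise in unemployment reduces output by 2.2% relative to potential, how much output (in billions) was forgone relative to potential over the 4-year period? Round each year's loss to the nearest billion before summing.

Year 2003: gap = -2.2 × (9.43 - 4.76) = -10.274%, loss ≈ 22313 × 10.274/100 ≈ 2292.
Year 2004: gap = -2.2 × (9.56 - 4.76) = -10.56%, loss ≈ 22313 × 10.56/100 ≈ 2356.
Year 2005: gap = -2.2 × (7.64 - 4.76) = -6.336%, loss ≈ 22313 × 6.336/100 ≈ 1414.
Year 2006: gap = -2.2 × (9.57 - 4.76) = -10.582%, loss ≈ 22313 × 10.582/100 ≈ 2361.
Total lost output = 2292 + 2356 + 1414 + 2361 = 8423 billion.

$8,423 billion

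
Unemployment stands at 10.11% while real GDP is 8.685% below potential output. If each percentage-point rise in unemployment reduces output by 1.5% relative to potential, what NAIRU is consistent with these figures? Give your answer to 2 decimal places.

From Okun's law, u - u* = -(output gap)/β = -(-8.685)/1.5 = 5.79 points.
So u* = 10.11 - 5.79 = 4.32%.

4.32%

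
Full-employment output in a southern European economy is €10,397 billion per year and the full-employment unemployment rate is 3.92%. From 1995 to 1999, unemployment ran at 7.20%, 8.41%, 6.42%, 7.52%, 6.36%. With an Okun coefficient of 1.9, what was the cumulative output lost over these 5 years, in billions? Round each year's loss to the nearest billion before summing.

Year 1995: gap = -1.9 × (7.2 - 3.92) = -6.232%, loss ≈ 10397 × 6.232/100 ≈ 648.
Year 1996: gap = -1.9 × (8.41 - 3.92) = -8.531%, loss ≈ 10397 × 8.531/100 ≈ 887.
Year 1997: gap = -1.9 × (6.42 - 3.92) = -4.75%, loss ≈ 10397 × 4.75/100 ≈ 494.
Year 1998: gap = -1.9 × (7.52 - 3.92) = -6.84%, loss ≈ 10397 × 6.84/100 ≈ 711.
Year 1999: gap = -1.9 × (6.36 - 3.92) = -4.636%, loss ≈ 10397 × 4.636/100 ≈ 482.
Total lost output = 648 + 887 + 494 + 711 + 482 = 3222 billion.

€3,222 billion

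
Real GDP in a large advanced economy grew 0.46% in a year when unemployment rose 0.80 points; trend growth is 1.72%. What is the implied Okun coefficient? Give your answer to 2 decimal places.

Growth form: g_Y = g_Y* - β × Δu, so β = (g_Y* - g_Y)/Δu.
β = (1.72 - 0.46)/0.80 = 1.26/0.80 = 1.58.

β ≈ 1.58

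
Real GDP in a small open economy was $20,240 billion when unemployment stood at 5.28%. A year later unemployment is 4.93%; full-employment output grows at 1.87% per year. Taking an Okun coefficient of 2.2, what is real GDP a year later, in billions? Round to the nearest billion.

Δu = 4.93 - 5.28 = -0.35 points.
Okun's law (growth form): g_Y = g_Y* - β × Δu = 1.87 - 2.2 × (-0.35) = 1.87 + 0.77 = 2.64%.
Real GDP in the next year = 20240 × (1 + 2.64/100) = 20240 × 1.0264 ≈ 20774 billion.

$20,774 billion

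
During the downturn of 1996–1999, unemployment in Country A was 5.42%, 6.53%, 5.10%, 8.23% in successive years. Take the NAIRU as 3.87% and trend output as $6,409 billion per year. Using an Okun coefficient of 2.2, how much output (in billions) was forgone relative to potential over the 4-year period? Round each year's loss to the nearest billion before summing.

$1,382 billion

Year 1996: gap = -2.2 × (5.42 - 3.87) = -3.41%, loss ≈ 6409 × 3.41/100 ≈ 219.
Year 1997: gap = -2.2 × (6.53 - 3.87) = -5.852%, loss ≈ 6409 × 5.852/100 ≈ 375.
Year 1998: gap = -2.2 × (5.1 - 3.87) = -2.706%, loss ≈ 6409 × 2.706/100 ≈ 173.
Year 1999: gap = -2.2 × (8.23 - 3.87) = -9.592%, loss ≈ 6409 × 9.592/100 ≈ 615.
Total lost output = 219 + 375 + 173 + 615 = 1382 billion.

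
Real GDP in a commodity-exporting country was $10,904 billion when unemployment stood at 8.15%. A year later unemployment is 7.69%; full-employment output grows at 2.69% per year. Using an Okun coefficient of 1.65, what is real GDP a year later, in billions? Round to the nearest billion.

$11,280 billion

Δu = 7.69 - 8.15 = -0.46 points.
Okun's law (growth form): g_Y = g_Y* - β × Δu = 2.69 - 1.65 × (-0.46) = 2.69 + 0.759 = 3.449%.
Real GDP in the next year = 10904 × (1 + 3.449/100) = 10904 × 1.03449 ≈ 11280 billion.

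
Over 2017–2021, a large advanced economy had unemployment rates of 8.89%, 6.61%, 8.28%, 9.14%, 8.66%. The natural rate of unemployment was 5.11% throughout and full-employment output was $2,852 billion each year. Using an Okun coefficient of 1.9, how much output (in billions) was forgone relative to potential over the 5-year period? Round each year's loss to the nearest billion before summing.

Year 2017: gap = -1.9 × (8.89 - 5.11) = -7.182%, loss ≈ 2852 × 7.182/100 ≈ 205.
Year 2018: gap = -1.9 × (6.61 - 5.11) = -2.85%, loss ≈ 2852 × 2.85/100 ≈ 81.
Year 2019: gap = -1.9 × (8.28 - 5.11) = -6.023%, loss ≈ 2852 × 6.023/100 ≈ 172.
Year 2020: gap = -1.9 × (9.14 - 5.11) = -7.657%, loss ≈ 2852 × 7.657/100 ≈ 218.
Year 2021: gap = -1.9 × (8.66 - 5.11) = -6.745%, loss ≈ 2852 × 6.745/100 ≈ 192.
Total lost output = 205 + 81 + 172 + 218 + 192 = 868 billion.

$868 billion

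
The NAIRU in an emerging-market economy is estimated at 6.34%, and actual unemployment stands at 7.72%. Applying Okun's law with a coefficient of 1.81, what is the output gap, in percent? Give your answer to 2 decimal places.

The unemployment gap is 7.72 - 6.34 = 1.38 percentage points.
Okun's law gives an output gap of -1.81 × 1.38 = -2.4978%, i.e. 2.50% below potential.

-2.50%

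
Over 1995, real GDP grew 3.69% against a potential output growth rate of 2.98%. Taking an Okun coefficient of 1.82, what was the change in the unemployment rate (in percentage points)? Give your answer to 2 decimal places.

-0.39 percentage points

Growth-rate Okun's law: g_Y = g_Y* - β × Δu, so Δu = (g_Y* - g_Y)/β.
Δu = (2.98 - 3.69)/1.82 = -0.71/1.82 = -0.39 percentage points.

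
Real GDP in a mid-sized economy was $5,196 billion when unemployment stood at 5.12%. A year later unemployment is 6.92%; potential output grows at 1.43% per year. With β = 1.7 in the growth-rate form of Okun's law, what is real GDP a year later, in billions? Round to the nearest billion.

Δu = 6.92 - 5.12 = 1.8 points.
Okun's law (growth form): g_Y = g_Y* - β × Δu = 1.43 - 1.7 × (1.80) = 1.43 - 3.06 = -1.63%.
Real GDP in the next year = 5196 × (1 - 1.63/100) = 5196 × 0.9837 ≈ 5111 billion.

$5,111 billion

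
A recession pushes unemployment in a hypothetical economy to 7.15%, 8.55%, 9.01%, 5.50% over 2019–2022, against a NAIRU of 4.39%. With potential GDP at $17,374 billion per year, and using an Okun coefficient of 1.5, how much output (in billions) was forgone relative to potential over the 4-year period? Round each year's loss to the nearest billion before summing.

Year 2019: gap = -1.5 × (7.15 - 4.39) = -4.14%, loss ≈ 17374 × 4.14/100 ≈ 719.
Year 2020: gap = -1.5 × (8.55 - 4.39) = -6.24%, loss ≈ 17374 × 6.24/100 ≈ 1084.
Year 2021: gap = -1.5 × (9.01 - 4.39) = -6.93%, loss ≈ 17374 × 6.93/100 ≈ 1204.
Year 2022: gap = -1.5 × (5.5 - 4.39) = -1.665%, loss ≈ 17374 × 1.665/100 ≈ 289.
Total lost output = 719 + 1084 + 1204 + 289 = 3296 billion.

$3,296 billion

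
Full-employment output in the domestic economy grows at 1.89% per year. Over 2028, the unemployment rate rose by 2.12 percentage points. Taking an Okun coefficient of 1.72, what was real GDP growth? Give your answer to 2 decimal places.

Growth-rate Okun's law: g_Y = g_Y* - β × Δu.
g_Y = 1.89 - 1.72 × (2.12) = 1.89 - 3.6464 = -1.7564%, i.e. -1.76% to 2 d.p.

-1.76%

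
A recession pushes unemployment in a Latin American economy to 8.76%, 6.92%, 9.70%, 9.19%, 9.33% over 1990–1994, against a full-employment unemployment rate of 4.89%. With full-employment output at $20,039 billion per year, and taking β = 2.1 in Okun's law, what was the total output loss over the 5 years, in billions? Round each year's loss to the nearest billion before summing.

$8,185 billion

Year 1990: gap = -2.1 × (8.76 - 4.89) = -8.127%, loss ≈ 20039 × 8.127/100 ≈ 1629.
Year 1991: gap = -2.1 × (6.92 - 4.89) = -4.263%, loss ≈ 20039 × 4.263/100 ≈ 854.
Year 1992: gap = -2.1 × (9.7 - 4.89) = -10.101%, loss ≈ 20039 × 10.101/100 ≈ 2024.
Year 1993: gap = -2.1 × (9.19 - 4.89) = -9.03%, loss ≈ 20039 × 9.03/100 ≈ 1810.
Year 1994: gap = -2.1 × (9.33 - 4.89) = -9.324%, loss ≈ 20039 × 9.324/100 ≈ 1868.
Total lost output = 1629 + 854 + 2024 + 1810 + 1868 = 8185 billion.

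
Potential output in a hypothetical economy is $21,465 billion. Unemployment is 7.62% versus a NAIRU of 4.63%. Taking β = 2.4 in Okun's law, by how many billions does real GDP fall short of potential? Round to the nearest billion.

Output gap = -2.4 × (7.62 - 4.63) = -2.4 × 2.99 = -7.176%.
Actual GDP ≈ 21465 × 0.92824 ≈ 19925 billion, so the shortfall is 21465 - 19925 = 1540 billion.

$1,540 billion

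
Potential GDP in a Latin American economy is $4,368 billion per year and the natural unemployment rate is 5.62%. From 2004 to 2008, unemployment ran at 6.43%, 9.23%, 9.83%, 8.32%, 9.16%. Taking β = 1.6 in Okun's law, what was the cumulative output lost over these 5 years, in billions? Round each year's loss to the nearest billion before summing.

$1,039 billion

Year 2004: gap = -1.6 × (6.43 - 5.62) = -1.296%, loss ≈ 4368 × 1.296/100 ≈ 57.
Year 2005: gap = -1.6 × (9.23 - 5.62) = -5.776%, loss ≈ 4368 × 5.776/100 ≈ 252.
Year 2006: gap = -1.6 × (9.83 - 5.62) = -6.736%, loss ≈ 4368 × 6.736/100 ≈ 294.
Year 2007: gap = -1.6 × (8.32 - 5.62) = -4.32%, loss ≈ 4368 × 4.32/100 ≈ 189.
Year 2008: gap = -1.6 × (9.16 - 5.62) = -5.664%, loss ≈ 4368 × 5.664/100 ≈ 247.
Total lost output = 57 + 252 + 294 + 189 + 247 = 1039 billion.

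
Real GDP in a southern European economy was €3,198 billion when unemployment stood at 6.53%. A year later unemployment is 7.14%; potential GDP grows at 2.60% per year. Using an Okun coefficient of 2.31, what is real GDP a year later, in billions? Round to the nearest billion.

€3,236 billion

Δu = 7.14 - 6.53 = 0.61 points.
Okun's law (growth form): g_Y = g_Y* - β × Δu = 2.60 - 2.31 × (0.61) = 2.6 - 1.4091 = 1.1909%.
Real GDP in the next year = 3198 × (1 + 1.1909/100) = 3198 × 1.011909 ≈ 3236 billion.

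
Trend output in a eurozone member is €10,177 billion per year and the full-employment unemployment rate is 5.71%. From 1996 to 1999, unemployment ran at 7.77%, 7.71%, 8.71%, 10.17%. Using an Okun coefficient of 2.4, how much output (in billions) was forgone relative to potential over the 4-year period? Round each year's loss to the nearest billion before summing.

Year 1996: gap = -2.4 × (7.77 - 5.71) = -4.944%, loss ≈ 10177 × 4.944/100 ≈ 503.
Year 1997: gap = -2.4 × (7.71 - 5.71) = -4.8%, loss ≈ 10177 × 4.8/100 ≈ 488.
Year 1998: gap = -2.4 × (8.71 - 5.71) = -7.2%, loss ≈ 10177 × 7.2/100 ≈ 733.
Year 1999: gap = -2.4 × (10.17 - 5.71) = -10.704%, loss ≈ 10177 × 10.704/100 ≈ 1089.
Total lost output = 503 + 488 + 733 + 1089 = 2813 billion.

€2,813 billion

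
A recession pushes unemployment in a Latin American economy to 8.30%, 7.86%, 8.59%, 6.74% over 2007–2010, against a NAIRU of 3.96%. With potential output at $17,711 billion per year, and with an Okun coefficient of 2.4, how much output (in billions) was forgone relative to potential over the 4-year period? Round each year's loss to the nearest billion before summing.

Year 2007: gap = -2.4 × (8.3 - 3.96) = -10.416%, loss ≈ 17711 × 10.416/100 ≈ 1845.
Year 2008: gap = -2.4 × (7.86 - 3.96) = -9.36%, loss ≈ 17711 × 9.36/100 ≈ 1658.
Year 2009: gap = -2.4 × (8.59 - 3.96) = -11.112%, loss ≈ 17711 × 11.112/100 ≈ 1968.
Year 2010: gap = -2.4 × (6.74 - 3.96) = -6.672%, loss ≈ 17711 × 6.672/100 ≈ 1182.
Total lost output = 1845 + 1658 + 1968 + 1182 = 6653 billion.

$6,653 billion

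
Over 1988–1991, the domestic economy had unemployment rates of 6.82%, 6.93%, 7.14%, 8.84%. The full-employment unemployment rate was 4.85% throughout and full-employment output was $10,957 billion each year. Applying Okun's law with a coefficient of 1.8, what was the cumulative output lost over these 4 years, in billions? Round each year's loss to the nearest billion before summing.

Year 1988: gap = -1.8 × (6.82 - 4.85) = -3.546%, loss ≈ 10957 × 3.546/100 ≈ 389.
Year 1989: gap = -1.8 × (6.93 - 4.85) = -3.744%, loss ≈ 10957 × 3.744/100 ≈ 410.
Year 1990: gap = -1.8 × (7.14 - 4.85) = -4.122%, loss ≈ 10957 × 4.122/100 ≈ 452.
Year 1991: gap = -1.8 × (8.84 - 4.85) = -7.182%, loss ≈ 10957 × 7.182/100 ≈ 787.
Total lost output = 389 + 410 + 452 + 787 = 2038 billion.

$2,038 billion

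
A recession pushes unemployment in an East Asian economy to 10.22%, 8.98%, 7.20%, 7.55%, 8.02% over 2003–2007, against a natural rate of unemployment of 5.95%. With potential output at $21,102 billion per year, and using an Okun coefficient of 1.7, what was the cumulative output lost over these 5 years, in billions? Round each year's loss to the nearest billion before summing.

Year 2003: gap = -1.7 × (10.22 - 5.95) = -7.259%, loss ≈ 21102 × 7.259/100 ≈ 1532.
Year 2004: gap = -1.7 × (8.98 - 5.95) = -5.151%, loss ≈ 21102 × 5.151/100 ≈ 1087.
Year 2005: gap = -1.7 × (7.2 - 5.95) = -2.125%, loss ≈ 21102 × 2.125/100 ≈ 448.
Year 2006: gap = -1.7 × (7.55 - 5.95) = -2.72%, loss ≈ 21102 × 2.72/100 ≈ 574.
Year 2007: gap = -1.7 × (8.02 - 5.95) = -3.519%, loss ≈ 21102 × 3.519/100 ≈ 743.
Total lost output = 1532 + 1087 + 448 + 574 + 743 = 4384 billion.

$4,384 billion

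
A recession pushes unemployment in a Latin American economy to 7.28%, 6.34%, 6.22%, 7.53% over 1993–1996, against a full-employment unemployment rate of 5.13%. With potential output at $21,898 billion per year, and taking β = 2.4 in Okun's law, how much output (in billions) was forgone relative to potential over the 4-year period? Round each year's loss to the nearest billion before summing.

Year 1993: gap = -2.4 × (7.28 - 5.13) = -5.16%, loss ≈ 21898 × 5.16/100 ≈ 1130.
Year 1994: gap = -2.4 × (6.34 - 5.13) = -2.904%, loss ≈ 21898 × 2.904/100 ≈ 636.
Year 1995: gap = -2.4 × (6.22 - 5.13) = -2.616%, loss ≈ 21898 × 2.616/100 ≈ 573.
Year 1996: gap = -2.4 × (7.53 - 5.13) = -5.76%, loss ≈ 21898 × 5.76/100 ≈ 1261.
Total lost output = 1130 + 636 + 573 + 1261 = 3600 billion.

$3,600 billion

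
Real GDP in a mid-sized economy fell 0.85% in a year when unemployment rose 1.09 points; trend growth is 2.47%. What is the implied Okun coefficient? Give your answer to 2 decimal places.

Growth form: g_Y = g_Y* - β × Δu, so β = (g_Y* - g_Y)/Δu.
β = (2.47 + 0.85)/1.09 = 3.32/1.09 = 3.05.

β ≈ 3.05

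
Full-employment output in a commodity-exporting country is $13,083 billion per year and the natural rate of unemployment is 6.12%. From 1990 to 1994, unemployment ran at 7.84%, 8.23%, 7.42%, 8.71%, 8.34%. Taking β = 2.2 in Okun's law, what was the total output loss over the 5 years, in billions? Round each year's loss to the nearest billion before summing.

Year 1990: gap = -2.2 × (7.84 - 6.12) = -3.784%, loss ≈ 13083 × 3.784/100 ≈ 495.
Year 1991: gap = -2.2 × (8.23 - 6.12) = -4.642%, loss ≈ 13083 × 4.642/100 ≈ 607.
Year 1992: gap = -2.2 × (7.42 - 6.12) = -2.86%, loss ≈ 13083 × 2.86/100 ≈ 374.
Year 1993: gap = -2.2 × (8.71 - 6.12) = -5.698%, loss ≈ 13083 × 5.698/100 ≈ 745.
Year 1994: gap = -2.2 × (8.34 - 6.12) = -4.884%, loss ≈ 13083 × 4.884/100 ≈ 639.
Total lost output = 495 + 607 + 374 + 745 + 639 = 2860 billion.

$2,860 billion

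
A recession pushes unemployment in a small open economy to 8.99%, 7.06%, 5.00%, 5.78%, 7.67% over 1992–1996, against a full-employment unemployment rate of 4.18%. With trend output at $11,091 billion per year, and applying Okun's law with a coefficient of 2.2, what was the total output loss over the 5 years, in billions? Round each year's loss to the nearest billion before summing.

Year 1992: gap = -2.2 × (8.99 - 4.18) = -10.582%, loss ≈ 11091 × 10.582/100 ≈ 1174.
Year 1993: gap = -2.2 × (7.06 - 4.18) = -6.336%, loss ≈ 11091 × 6.336/100 ≈ 703.
Year 1994: gap = -2.2 × (5 - 4.18) = -1.804%, loss ≈ 11091 × 1.804/100 ≈ 200.
Year 1995: gap = -2.2 × (5.78 - 4.18) = -3.52%, loss ≈ 11091 × 3.52/100 ≈ 390.
Year 1996: gap = -2.2 × (7.67 - 4.18) = -7.678%, loss ≈ 11091 × 7.678/100 ≈ 852.
Total lost output = 1174 + 703 + 200 + 390 + 852 = 3319 billion.

$3,319 billion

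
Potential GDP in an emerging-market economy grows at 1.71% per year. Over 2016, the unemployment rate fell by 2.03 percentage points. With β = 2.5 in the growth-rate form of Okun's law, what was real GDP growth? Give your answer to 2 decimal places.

6.79%

Growth-rate Okun's law: g_Y = g_Y* - β × Δu.
g_Y = 1.71 - 2.5 × (-2.03) = 1.71 + 5.075 = 6.785%, i.e. 6.79% to 2 d.p.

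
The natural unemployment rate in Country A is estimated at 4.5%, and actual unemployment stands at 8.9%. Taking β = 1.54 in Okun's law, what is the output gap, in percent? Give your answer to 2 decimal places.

-6.78%

The unemployment gap is 8.9 - 4.5 = 4.4 percentage points.
Okun's law gives an output gap of -1.54 × 4.4 = -6.776%, i.e. 6.78% below potential.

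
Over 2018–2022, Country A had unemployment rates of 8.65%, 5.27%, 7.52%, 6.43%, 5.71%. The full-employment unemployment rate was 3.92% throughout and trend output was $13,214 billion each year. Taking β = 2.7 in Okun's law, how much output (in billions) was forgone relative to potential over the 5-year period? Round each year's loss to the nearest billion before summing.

$4,989 billion

Year 2018: gap = -2.7 × (8.65 - 3.92) = -12.771%, loss ≈ 13214 × 12.771/100 ≈ 1688.
Year 2019: gap = -2.7 × (5.27 - 3.92) = -3.645%, loss ≈ 13214 × 3.645/100 ≈ 482.
Year 2020: gap = -2.7 × (7.52 - 3.92) = -9.72%, loss ≈ 13214 × 9.72/100 ≈ 1284.
Year 2021: gap = -2.7 × (6.43 - 3.92) = -6.777%, loss ≈ 13214 × 6.777/100 ≈ 896.
Year 2022: gap = -2.7 × (5.71 - 3.92) = -4.833%, loss ≈ 13214 × 4.833/100 ≈ 639.
Total lost output = 1688 + 482 + 1284 + 896 + 639 = 4989 billion.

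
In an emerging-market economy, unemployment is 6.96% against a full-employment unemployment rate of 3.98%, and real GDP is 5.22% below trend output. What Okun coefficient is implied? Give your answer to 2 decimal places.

Okun's law: output gap = -β × (u - u*).
-5.22 = -β × (6.96 - 3.98) = -β × 2.98, so β = 5.22/2.98 = 1.75.

β ≈ 1.75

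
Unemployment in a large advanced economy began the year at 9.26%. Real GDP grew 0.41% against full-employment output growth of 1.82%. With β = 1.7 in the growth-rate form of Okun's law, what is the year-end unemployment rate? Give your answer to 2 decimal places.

10.09%

Growth-rate Okun's law: g_Y = g_Y* - β × Δu, so Δu = (g_Y* - g_Y)/β.
Δu = (1.82 - 0.41)/1.7 = 1.41/1.7 = 0.83 percentage points.
Year-end unemployment = 9.26 + 0.83 = 10.09%.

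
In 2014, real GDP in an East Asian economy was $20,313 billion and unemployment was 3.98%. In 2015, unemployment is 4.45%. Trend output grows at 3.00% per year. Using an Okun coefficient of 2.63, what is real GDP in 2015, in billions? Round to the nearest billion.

Δu = 4.45 - 3.98 = 0.47 points.
Okun's law (growth form): g_Y = g_Y* - β × Δu = 3.00 - 2.63 × (0.47) = 3 - 1.2361 = 1.7639%.
Real GDP in the next year = 20313 × (1 + 1.7639/100) = 20313 × 1.017639 ≈ 20671 billion.

$20,671 billion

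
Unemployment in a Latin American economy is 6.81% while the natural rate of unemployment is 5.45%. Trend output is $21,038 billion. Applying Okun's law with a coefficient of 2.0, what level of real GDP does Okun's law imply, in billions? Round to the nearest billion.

Unemployment gap = 6.81 - 5.45 = 1.36 points, so the output gap is -2 × 1.36 = -2.72%.
Actual GDP = 21038 × (1 - 2.72/100) = 21038 × 0.9728 ≈ 20466 billion.

$20,466 billion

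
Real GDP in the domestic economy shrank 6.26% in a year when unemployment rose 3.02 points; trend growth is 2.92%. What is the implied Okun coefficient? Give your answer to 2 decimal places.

Growth form: g_Y = g_Y* - β × Δu, so β = (g_Y* - g_Y)/Δu.
β = (2.92 + 6.26)/3.02 = 9.18/3.02 = 3.04.

β ≈ 3.04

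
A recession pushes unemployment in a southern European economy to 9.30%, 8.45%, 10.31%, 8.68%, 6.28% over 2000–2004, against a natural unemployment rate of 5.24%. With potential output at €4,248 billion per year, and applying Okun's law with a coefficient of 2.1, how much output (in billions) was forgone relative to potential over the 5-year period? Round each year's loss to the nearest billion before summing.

€1,500 billion

Year 2000: gap = -2.1 × (9.3 - 5.24) = -8.526%, loss ≈ 4248 × 8.526/100 ≈ 362.
Year 2001: gap = -2.1 × (8.45 - 5.24) = -6.741%, loss ≈ 4248 × 6.741/100 ≈ 286.
Year 2002: gap = -2.1 × (10.31 - 5.24) = -10.647%, loss ≈ 4248 × 10.647/100 ≈ 452.
Year 2003: gap = -2.1 × (8.68 - 5.24) = -7.224%, loss ≈ 4248 × 7.224/100 ≈ 307.
Year 2004: gap = -2.1 × (6.28 - 5.24) = -2.184%, loss ≈ 4248 × 2.184/100 ≈ 93.
Total lost output = 362 + 286 + 452 + 307 + 93 = 1500 billion.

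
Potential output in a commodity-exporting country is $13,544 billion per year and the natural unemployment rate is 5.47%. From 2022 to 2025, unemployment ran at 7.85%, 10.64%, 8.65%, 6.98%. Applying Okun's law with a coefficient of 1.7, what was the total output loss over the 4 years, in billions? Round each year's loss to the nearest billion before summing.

$2,818 billion

Year 2022: gap = -1.7 × (7.85 - 5.47) = -4.046%, loss ≈ 13544 × 4.046/100 ≈ 548.
Year 2023: gap = -1.7 × (10.64 - 5.47) = -8.789%, loss ≈ 13544 × 8.789/100 ≈ 1190.
Year 2024: gap = -1.7 × (8.65 - 5.47) = -5.406%, loss ≈ 13544 × 5.406/100 ≈ 732.
Year 2025: gap = -1.7 × (6.98 - 5.47) = -2.567%, loss ≈ 13544 × 2.567/100 ≈ 348.
Total lost output = 548 + 1190 + 732 + 348 = 2818 billion.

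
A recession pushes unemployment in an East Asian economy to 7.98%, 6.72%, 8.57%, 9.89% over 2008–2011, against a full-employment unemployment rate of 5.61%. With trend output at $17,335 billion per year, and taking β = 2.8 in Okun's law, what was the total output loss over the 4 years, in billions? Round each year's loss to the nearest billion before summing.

$5,203 billion

Year 2008: gap = -2.8 × (7.98 - 5.61) = -6.636%, loss ≈ 17335 × 6.636/100 ≈ 1150.
Year 2009: gap = -2.8 × (6.72 - 5.61) = -3.108%, loss ≈ 17335 × 3.108/100 ≈ 539.
Year 2010: gap = -2.8 × (8.57 - 5.61) = -8.288%, loss ≈ 17335 × 8.288/100 ≈ 1437.
Year 2011: gap = -2.8 × (9.89 - 5.61) = -11.984%, loss ≈ 17335 × 11.984/100 ≈ 2077.
Total lost output = 1150 + 539 + 1437 + 2077 = 5203 billion.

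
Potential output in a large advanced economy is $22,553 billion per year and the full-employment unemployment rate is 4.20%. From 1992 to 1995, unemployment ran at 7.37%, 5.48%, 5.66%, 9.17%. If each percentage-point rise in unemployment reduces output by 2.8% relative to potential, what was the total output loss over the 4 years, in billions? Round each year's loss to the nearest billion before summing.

Year 1992: gap = -2.8 × (7.37 - 4.2) = -8.876%, loss ≈ 22553 × 8.876/100 ≈ 2002.
Year 1993: gap = -2.8 × (5.48 - 4.2) = -3.584%, loss ≈ 22553 × 3.584/100 ≈ 808.
Year 1994: gap = -2.8 × (5.66 - 4.2) = -4.088%, loss ≈ 22553 × 4.088/100 ≈ 922.
Year 1995: gap = -2.8 × (9.17 - 4.2) = -13.916%, loss ≈ 22553 × 13.916/100 ≈ 3138.
Total lost output = 2002 + 808 + 922 + 3138 = 6870 billion.

$6,870 billion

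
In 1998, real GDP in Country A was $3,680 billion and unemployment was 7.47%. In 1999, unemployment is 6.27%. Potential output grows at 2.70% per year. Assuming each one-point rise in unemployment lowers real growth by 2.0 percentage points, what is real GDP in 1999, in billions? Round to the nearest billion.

Δu = 6.27 - 7.47 = -1.2 points.
Okun's law (growth form): g_Y = g_Y* - β × Δu = 2.70 - 2.0 × (-1.20) = 2.7 + 2.4 = 5.1%.
Real GDP in the next year = 3680 × (1 + 5.1/100) = 3680 × 1.051 ≈ 3868 billion.

$3,868 billion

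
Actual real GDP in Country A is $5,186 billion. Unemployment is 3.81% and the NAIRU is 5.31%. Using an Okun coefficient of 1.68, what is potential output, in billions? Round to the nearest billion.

Unemployment gap = 3.81 - 5.31 = -1.5 points, so output gap = -1.68 × (-1.5) = 2.52%.
Since Y = Y* × (1 + gap/100), Y* = 5186/1.0252 ≈ 5059 billion.

$5,059 billion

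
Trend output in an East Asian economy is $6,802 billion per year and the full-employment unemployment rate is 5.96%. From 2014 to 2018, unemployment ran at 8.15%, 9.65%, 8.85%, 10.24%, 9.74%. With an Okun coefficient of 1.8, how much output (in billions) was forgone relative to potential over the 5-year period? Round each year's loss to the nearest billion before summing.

$2,061 billion

Year 2014: gap = -1.8 × (8.15 - 5.96) = -3.942%, loss ≈ 6802 × 3.942/100 ≈ 268.
Year 2015: gap = -1.8 × (9.65 - 5.96) = -6.642%, loss ≈ 6802 × 6.642/100 ≈ 452.
Year 2016: gap = -1.8 × (8.85 - 5.96) = -5.202%, loss ≈ 6802 × 5.202/100 ≈ 354.
Year 2017: gap = -1.8 × (10.24 - 5.96) = -7.704%, loss ≈ 6802 × 7.704/100 ≈ 524.
Year 2018: gap = -1.8 × (9.74 - 5.96) = -6.804%, loss ≈ 6802 × 6.804/100 ≈ 463.
Total lost output = 268 + 452 + 354 + 524 + 463 = 2061 billion.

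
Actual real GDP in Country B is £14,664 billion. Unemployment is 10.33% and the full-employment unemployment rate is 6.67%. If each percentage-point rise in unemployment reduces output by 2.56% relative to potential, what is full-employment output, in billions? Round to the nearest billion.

£16,180 billion

Unemployment gap = 10.33 - 6.67 = 3.66 points, so output gap = -2.56 × 3.66 = -9.3696%.
Since Y = Y* × (1 + gap/100), Y* = 14664/0.906304 ≈ 16180 billion.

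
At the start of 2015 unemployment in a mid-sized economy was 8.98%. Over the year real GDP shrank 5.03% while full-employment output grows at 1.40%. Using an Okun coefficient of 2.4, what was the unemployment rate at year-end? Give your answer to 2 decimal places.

11.66%

Growth-rate Okun's law: g_Y = g_Y* - β × Δu, so Δu = (g_Y* - g_Y)/β.
Δu = (1.4 + 5.03)/2.4 = 6.43/2.4 = 2.68 percentage points.
Year-end unemployment = 8.98 + 2.68 = 11.66%.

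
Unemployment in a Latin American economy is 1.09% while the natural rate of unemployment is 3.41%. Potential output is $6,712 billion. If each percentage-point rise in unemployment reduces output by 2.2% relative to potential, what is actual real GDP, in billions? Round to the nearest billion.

Unemployment gap = 1.09 - 3.41 = -2.32 points, so the output gap is -2.2 × (-2.32) = 5.104%.
Actual GDP = 6712 × (1 + 5.104/100) = 6712 × 1.05104 ≈ 7055 billion.

$7,055 billion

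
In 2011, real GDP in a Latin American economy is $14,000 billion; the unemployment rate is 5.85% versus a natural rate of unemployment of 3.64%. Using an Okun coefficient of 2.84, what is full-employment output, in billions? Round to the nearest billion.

$14,938 billion

Unemployment gap = 5.85 - 3.64 = 2.21 points, so output gap = -2.84 × 2.21 = -6.2764%.
Since Y = Y* × (1 + gap/100), Y* = 14000/0.937236 ≈ 14938 billion.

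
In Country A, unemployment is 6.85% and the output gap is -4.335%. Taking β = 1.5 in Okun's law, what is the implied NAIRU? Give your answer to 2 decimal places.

From Okun's law, u - u* = -(output gap)/β = -(-4.335)/1.5 = 2.89 points.
So u* = 6.85 - 2.89 = 3.96%.

3.96%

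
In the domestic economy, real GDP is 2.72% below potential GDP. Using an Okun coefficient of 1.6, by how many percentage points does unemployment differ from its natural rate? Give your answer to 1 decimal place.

Okun's law: output gap = -β × (u - u*), so u - u* = -(output gap)/β.
u - u* = -(-2.72)/1.6 = 1.7 percentage points.

1.7 percentage points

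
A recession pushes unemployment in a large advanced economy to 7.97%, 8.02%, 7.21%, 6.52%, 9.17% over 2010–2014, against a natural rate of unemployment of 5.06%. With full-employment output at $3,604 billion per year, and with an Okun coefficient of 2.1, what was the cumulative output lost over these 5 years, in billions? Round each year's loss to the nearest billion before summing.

$1,028 billion

Year 2010: gap = -2.1 × (7.97 - 5.06) = -6.111%, loss ≈ 3604 × 6.111/100 ≈ 220.
Year 2011: gap = -2.1 × (8.02 - 5.06) = -6.216%, loss ≈ 3604 × 6.216/100 ≈ 224.
Year 2012: gap = -2.1 × (7.21 - 5.06) = -4.515%, loss ≈ 3604 × 4.515/100 ≈ 163.
Year 2013: gap = -2.1 × (6.52 - 5.06) = -3.066%, loss ≈ 3604 × 3.066/100 ≈ 110.
Year 2014: gap = -2.1 × (9.17 - 5.06) = -8.631%, loss ≈ 3604 × 8.631/100 ≈ 311.
Total lost output = 220 + 224 + 163 + 110 + 311 = 1028 billion.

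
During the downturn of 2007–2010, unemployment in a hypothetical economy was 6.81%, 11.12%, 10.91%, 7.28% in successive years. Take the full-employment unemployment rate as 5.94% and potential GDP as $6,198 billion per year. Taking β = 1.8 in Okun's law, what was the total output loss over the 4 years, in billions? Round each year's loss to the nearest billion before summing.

$1,378 billion

Year 2007: gap = -1.8 × (6.81 - 5.94) = -1.566%, loss ≈ 6198 × 1.566/100 ≈ 97.
Year 2008: gap = -1.8 × (11.12 - 5.94) = -9.324%, loss ≈ 6198 × 9.324/100 ≈ 578.
Year 2009: gap = -1.8 × (10.91 - 5.94) = -8.946%, loss ≈ 6198 × 8.946/100 ≈ 554.
Year 2010: gap = -1.8 × (7.28 - 5.94) = -2.412%, loss ≈ 6198 × 2.412/100 ≈ 149.
Total lost output = 97 + 578 + 554 + 149 = 1378 billion.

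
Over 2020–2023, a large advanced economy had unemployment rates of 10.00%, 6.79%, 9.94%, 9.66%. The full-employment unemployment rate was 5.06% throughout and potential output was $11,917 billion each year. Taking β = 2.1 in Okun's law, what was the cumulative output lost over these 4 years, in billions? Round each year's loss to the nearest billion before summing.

$4,041 billion

Year 2020: gap = -2.1 × (10 - 5.06) = -10.374%, loss ≈ 11917 × 10.374/100 ≈ 1236.
Year 2021: gap = -2.1 × (6.79 - 5.06) = -3.633%, loss ≈ 11917 × 3.633/100 ≈ 433.
Year 2022: gap = -2.1 × (9.94 - 5.06) = -10.248%, loss ≈ 11917 × 10.248/100 ≈ 1221.
Year 2023: gap = -2.1 × (9.66 - 5.06) = -9.66%, loss ≈ 11917 × 9.66/100 ≈ 1151.
Total lost output = 1236 + 433 + 1221 + 1151 = 4041 billion.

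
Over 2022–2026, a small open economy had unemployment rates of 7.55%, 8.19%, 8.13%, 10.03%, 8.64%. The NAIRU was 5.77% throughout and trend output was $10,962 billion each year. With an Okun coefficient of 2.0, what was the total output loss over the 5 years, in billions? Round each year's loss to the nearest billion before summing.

$3,001 billion

Year 2022: gap = -2.0 × (7.55 - 5.77) = -3.56%, loss ≈ 10962 × 3.56/100 ≈ 390.
Year 2023: gap = -2.0 × (8.19 - 5.77) = -4.84%, loss ≈ 10962 × 4.84/100 ≈ 531.
Year 2024: gap = -2.0 × (8.13 - 5.77) = -4.72%, loss ≈ 10962 × 4.72/100 ≈ 517.
Year 2025: gap = -2.0 × (10.03 - 5.77) = -8.52%, loss ≈ 10962 × 8.52/100 ≈ 934.
Year 2026: gap = -2.0 × (8.64 - 5.77) = -5.74%, loss ≈ 10962 × 5.74/100 ≈ 629.
Total lost output = 390 + 531 + 517 + 934 + 629 = 3001 billion.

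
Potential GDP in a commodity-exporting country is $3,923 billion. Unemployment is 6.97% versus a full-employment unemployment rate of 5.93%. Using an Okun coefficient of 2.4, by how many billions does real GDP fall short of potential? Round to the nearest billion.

Output gap = -2.4 × (6.97 - 5.93) = -2.4 × 1.04 = -2.496%.
Actual GDP ≈ 3923 × 0.97504 ≈ 3825 billion, so the shortfall is 3923 - 3825 = 98 billion.

$98 billion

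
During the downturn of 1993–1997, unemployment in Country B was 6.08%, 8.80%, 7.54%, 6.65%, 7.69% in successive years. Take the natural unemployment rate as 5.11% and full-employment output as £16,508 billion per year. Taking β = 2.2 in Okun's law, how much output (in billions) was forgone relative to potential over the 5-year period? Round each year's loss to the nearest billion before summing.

£4,071 billion

Year 1993: gap = -2.2 × (6.08 - 5.11) = -2.134%, loss ≈ 16508 × 2.134/100 ≈ 352.
Year 1994: gap = -2.2 × (8.8 - 5.11) = -8.118%, loss ≈ 16508 × 8.118/100 ≈ 1340.
Year 1995: gap = -2.2 × (7.54 - 5.11) = -5.346%, loss ≈ 16508 × 5.346/100 ≈ 883.
Year 1996: gap = -2.2 × (6.65 - 5.11) = -3.388%, loss ≈ 16508 × 3.388/100 ≈ 559.
Year 1997: gap = -2.2 × (7.69 - 5.11) = -5.676%, loss ≈ 16508 × 5.676/100 ≈ 937.
Total lost output = 352 + 1340 + 883 + 559 + 937 = 4071 billion.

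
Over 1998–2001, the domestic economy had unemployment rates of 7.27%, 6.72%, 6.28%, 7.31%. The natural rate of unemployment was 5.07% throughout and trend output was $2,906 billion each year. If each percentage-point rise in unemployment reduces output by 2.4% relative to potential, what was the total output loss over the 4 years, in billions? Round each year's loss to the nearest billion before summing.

Year 1998: gap = -2.4 × (7.27 - 5.07) = -5.28%, loss ≈ 2906 × 5.28/100 ≈ 153.
Year 1999: gap = -2.4 × (6.72 - 5.07) = -3.96%, loss ≈ 2906 × 3.96/100 ≈ 115.
Year 2000: gap = -2.4 × (6.28 - 5.07) = -2.904%, loss ≈ 2906 × 2.904/100 ≈ 84.
Year 2001: gap = -2.4 × (7.31 - 5.07) = -5.376%, loss ≈ 2906 × 5.376/100 ≈ 156.
Total lost output = 153 + 115 + 84 + 156 = 508 billion.

$508 billion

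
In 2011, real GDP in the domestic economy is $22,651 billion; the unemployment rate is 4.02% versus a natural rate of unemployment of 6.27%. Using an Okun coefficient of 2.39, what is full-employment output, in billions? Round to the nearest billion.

$21,495 billion

Unemployment gap = 4.02 - 6.27 = -2.25 points, so output gap = -2.39 × (-2.25) = 5.3775%.
Since Y = Y* × (1 + gap/100), Y* = 22651/1.053775 ≈ 21495 billion.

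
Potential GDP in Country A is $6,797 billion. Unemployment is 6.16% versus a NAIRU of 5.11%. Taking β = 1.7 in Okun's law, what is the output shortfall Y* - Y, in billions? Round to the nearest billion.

Output gap = -1.7 × (6.16 - 5.11) = -1.7 × 1.05 = -1.785%.
Actual GDP ≈ 6797 × 0.98215 ≈ 6676 billion, so the shortfall is 6797 - 6676 = 121 billion.

$121 billion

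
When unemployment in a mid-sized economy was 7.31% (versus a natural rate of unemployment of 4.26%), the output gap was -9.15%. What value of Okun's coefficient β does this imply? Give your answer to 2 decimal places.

β ≈ 3.00

Okun's law: output gap = -β × (u - u*).
-9.15 = -β × (7.31 - 4.26) = -β × 3.05, so β = 9.15/3.05 = 3.00.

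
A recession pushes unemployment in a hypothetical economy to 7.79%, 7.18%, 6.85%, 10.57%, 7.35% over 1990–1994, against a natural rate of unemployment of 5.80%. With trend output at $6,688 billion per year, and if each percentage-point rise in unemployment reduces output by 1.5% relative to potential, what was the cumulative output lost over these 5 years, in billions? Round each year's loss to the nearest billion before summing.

$1,077 billion

Year 1990: gap = -1.5 × (7.79 - 5.8) = -2.985%, loss ≈ 6688 × 2.985/100 ≈ 200.
Year 1991: gap = -1.5 × (7.18 - 5.8) = -2.07%, loss ≈ 6688 × 2.07/100 ≈ 138.
Year 1992: gap = -1.5 × (6.85 - 5.8) = -1.575%, loss ≈ 6688 × 1.575/100 ≈ 105.
Year 1993: gap = -1.5 × (10.57 - 5.8) = -7.155%, loss ≈ 6688 × 7.155/100 ≈ 479.
Year 1994: gap = -1.5 × (7.35 - 5.8) = -2.325%, loss ≈ 6688 × 2.325/100 ≈ 155.
Total lost output = 200 + 138 + 105 + 479 + 155 = 1077 billion.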